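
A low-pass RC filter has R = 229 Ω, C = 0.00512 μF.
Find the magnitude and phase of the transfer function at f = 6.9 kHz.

Step 1 — Angular frequency: ω = 2π·6900 = 4.335e+04 rad/s.
Step 2 — Transfer function: H(jω) = 1/(1 + jωRC).
Step 3 — Denominator: 1 + jωRC = 1 + j·4.335e+04·229·5.12e-09 = 1 + j0.05083.
Step 4 — H = 0.9974 - j0.0507.
Step 5 — Magnitude: |H| = 0.9987 (-0.0 dB); phase: φ = -2.9°.

|H| = 0.9987 (-0.0 dB), φ = -2.9°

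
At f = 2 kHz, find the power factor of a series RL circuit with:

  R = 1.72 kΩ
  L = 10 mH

Step 1 — Angular frequency: ω = 2π·f = 2π·2000 = 1.257e+04 rad/s.
Step 2 — Component impedances:
  R: Z = R = 1720 Ω
  L: Z = jωL = j·1.257e+04·0.01 = 0 + j125.7 Ω
Step 3 — Series combination: Z_total = R + L = 1720 + j125.7 Ω = 1725∠4.2° Ω.
Step 4 — Power factor: PF = cos(φ) = Re(Z)/|Z| = 1720/1724.6 = 0.9973.
Step 5 — Type: Im(Z) = 125.7 ⇒ lagging (phase φ = 4.2°).

PF = 0.9973 (lagging, φ = 4.2°)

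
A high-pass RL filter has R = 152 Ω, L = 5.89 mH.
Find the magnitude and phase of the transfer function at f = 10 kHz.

Step 1 — Angular frequency: ω = 2π·1e+04 = 6.283e+04 rad/s.
Step 2 — Transfer function: H(jω) = jωL/(R + jωL).
Step 3 — Numerator jωL = j·370.1; denominator R + jωL = 152 + j370.1.
Step 4 — H = 0.8557 + j0.3514.
Step 5 — Magnitude: |H| = 0.925 (-0.7 dB); phase: φ = 22.3°.

|H| = 0.925 (-0.7 dB), φ = 22.3°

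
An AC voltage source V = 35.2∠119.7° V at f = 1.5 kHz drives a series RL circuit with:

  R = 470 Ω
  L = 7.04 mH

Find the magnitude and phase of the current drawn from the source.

Step 1 — Angular frequency: ω = 2π·f = 2π·1500 = 9425 rad/s.
Step 2 — Component impedances:
  R: Z = R = 470 Ω
  L: Z = jωL = j·9425·0.00704 = 0 + j66.35 Ω
Step 3 — Series combination: Z_total = R + L = 470 + j66.35 Ω = 474.7∠8.0° Ω.
Step 4 — Source phasor: V = 35.2∠119.7° V = -17.44 + j30.58 V.
Step 5 — Ohm's law: I = V / Z_total = (-17.44 + j30.58) / (470 + j66.35) = -0.02738 + j0.06892 A.
Step 6 — Convert to polar: |I| = 0.07416 A, ∠I = 111.7°.

I = 0.07416∠111.7° A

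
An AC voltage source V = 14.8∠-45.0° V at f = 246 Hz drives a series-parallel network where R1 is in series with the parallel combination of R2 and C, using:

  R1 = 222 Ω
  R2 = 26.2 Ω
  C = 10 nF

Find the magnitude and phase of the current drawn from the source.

Step 1 — Angular frequency: ω = 2π·f = 2π·246 = 1546 rad/s.
Step 2 — Component impedances:
  R1: Z = R = 222 Ω
  R2: Z = R = 26.2 Ω
  C: Z = 1/(jωC) = -j/(ω·C) = 0 - j6.47e+04 Ω
Step 3 — Parallel branch: R2 || C = 1/(1/R2 + 1/C) = 26.2 - j0.01061 Ω.
Step 4 — Series with R1: Z_total = R1 + (R2 || C) = 248.2 - j0.01061 Ω = 248.2∠-0.0° Ω.
Step 5 — Source phasor: V = 14.8∠-45.0° V = 10.47 - j10.47 V.
Step 6 — Ohm's law: I = V / Z_total = (10.47 - j10.47) / (248.2 - j0.01061) = 0.04217 - j0.04216 A.
Step 7 — Convert to polar: |I| = 0.05963 A, ∠I = -45.0°.

I = 0.05963∠-45.0° A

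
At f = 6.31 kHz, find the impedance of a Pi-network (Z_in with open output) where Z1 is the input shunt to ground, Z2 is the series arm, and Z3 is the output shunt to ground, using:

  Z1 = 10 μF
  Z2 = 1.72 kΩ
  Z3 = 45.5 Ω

Step 1 — Angular frequency: ω = 2π·f = 2π·6310 = 3.965e+04 rad/s.
Step 2 — Component impedances:
  Z1: Z = 1/(jωC) = -j/(ω·C) = 0 - j2.522 Ω
  Z2: Z = R = 1720 Ω
  Z3: Z = R = 45.5 Ω
Step 3 — With open output, the series arm Z2 and the output shunt Z3 appear in series to ground: Z2 + Z3 = 1766 Ω.
Step 4 — Parallel with input shunt Z1: Z_in = Z1 || (Z2 + Z3) = 0.003603 - j2.522 Ω = 2.522∠-89.9° Ω.

Z = 0.003603 - j2.522 Ω = 2.522∠-89.9° Ω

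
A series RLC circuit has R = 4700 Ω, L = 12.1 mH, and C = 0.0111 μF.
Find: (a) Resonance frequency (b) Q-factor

Step 1 — Resonance condition Im(Z)=0 gives ω₀ = 1/√(LC).
Step 2 — ω₀ = 1/√(0.0121·1.11e-08) = 8.629e+04 rad/s.
Step 3 — f₀ = ω₀/(2π) = 1.373e+04 Hz.
Step 4 — Series Q: Q = ω₀L/R = 8.629e+04·0.0121/4700 = 0.2221.

(a) f₀ = 1.373e+04 Hz  (b) Q = 0.2221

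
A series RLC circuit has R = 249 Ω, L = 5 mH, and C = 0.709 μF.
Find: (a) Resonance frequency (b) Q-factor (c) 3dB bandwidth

Step 1 — Resonance: ω₀ = 1/√(LC) = 1/√(0.005·7.09e-07) = 1.68e+04 rad/s.
Step 2 — f₀ = ω₀/(2π) = 2673 Hz.
Step 3 — Series Q: Q = ω₀L/R = 1.68e+04·0.005/249 = 0.3373.
Step 4 — Bandwidth: Δω = ω₀/Q = 4.98e+04 rad/s; BW = Δω/(2π) = 7926 Hz.

(a) f₀ = 2673 Hz  (b) Q = 0.3373  (c) BW = 7926 Hz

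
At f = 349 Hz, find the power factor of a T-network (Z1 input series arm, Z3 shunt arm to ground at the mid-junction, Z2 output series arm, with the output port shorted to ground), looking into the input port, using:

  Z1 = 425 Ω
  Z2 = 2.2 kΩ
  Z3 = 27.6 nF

Step 1 — Angular frequency: ω = 2π·f = 2π·349 = 2193 rad/s.
Step 2 — Component impedances:
  Z1: Z = R = 425 Ω
  Z2: Z = R = 2200 Ω
  Z3: Z = 1/(jωC) = -j/(ω·C) = 0 - j1.652e+04 Ω
Step 3 — With the output port shorted to ground, the output series arm Z2 runs from the junction to ground; the shunt arm Z3 also runs from the junction to ground. They appear in parallel: Z3 || Z2 = 2162 - j287.8 Ω.
Step 4 — Series with input arm Z1: Z_in = Z1 + (Z3 || Z2) = 2587 - j287.8 Ω = 2603∠-6.3° Ω.
Step 5 — Power factor: PF = cos(φ) = Re(Z)/|Z| = 2587/2603 = 0.9939.
Step 6 — Type: Im(Z) = -287.8 ⇒ leading (phase φ = -6.3°).

PF = 0.9939 (leading, φ = -6.3°)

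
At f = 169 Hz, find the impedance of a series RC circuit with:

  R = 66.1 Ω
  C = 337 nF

Step 1 — Angular frequency: ω = 2π·f = 2π·169 = 1062 rad/s.
Step 2 — Component impedances:
  R: Z = R = 66.1 Ω
  C: Z = 1/(jωC) = -j/(ω·C) = 0 - j2794 Ω
Step 3 — Series combination: Z_total = R + C = 66.1 - j2794 Ω = 2795∠-88.6° Ω.

Z = 66.1 - j2794 Ω = 2795∠-88.6° Ω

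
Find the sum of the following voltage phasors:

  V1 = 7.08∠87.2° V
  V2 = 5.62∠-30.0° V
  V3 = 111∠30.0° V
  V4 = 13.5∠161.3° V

Step 1 — Convert each phasor to rectangular form:
  V1 = 7.08·(cos(87.2°) + j·sin(87.2°)) = 0.3459 + j7.072 V
  V2 = 5.62·(cos(-30.0°) + j·sin(-30.0°)) = 4.867 - j2.81 V
  V3 = 111·(cos(30.0°) + j·sin(30.0°)) = 96.13 + j55.5 V
  V4 = 13.5·(cos(161.3°) + j·sin(161.3°)) = -12.79 + j4.328 V
Step 2 — Sum components: V_total = 88.55 + j64.09 V.
Step 3 — Convert to polar: |V_total| = 109.3 V, ∠V_total = 35.9°.

V_total = 109.3∠35.9° V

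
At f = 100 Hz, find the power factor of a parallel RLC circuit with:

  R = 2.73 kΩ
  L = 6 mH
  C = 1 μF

Step 1 — Angular frequency: ω = 2π·f = 2π·100 = 628.3 rad/s.
Step 2 — Component impedances:
  R: Z = R = 2730 Ω
  L: Z = jωL = j·628.3·0.006 = 0 + j3.77 Ω
  C: Z = 1/(jωC) = -j/(ω·C) = 0 - j1592 Ω
Step 3 — Parallel combination: 1/Z_total = 1/R + 1/L + 1/C; Z_total = 0.005231 + j3.779 Ω = 3.779∠89.9° Ω.
Step 4 — Power factor: PF = cos(φ) = Re(Z)/|Z| = 0.005231/3.779 = 0.001384.
Step 5 — Type: Im(Z) = 3.779 ⇒ lagging (phase φ = 89.9°).

PF = 0.001384 (lagging, φ = 89.9°)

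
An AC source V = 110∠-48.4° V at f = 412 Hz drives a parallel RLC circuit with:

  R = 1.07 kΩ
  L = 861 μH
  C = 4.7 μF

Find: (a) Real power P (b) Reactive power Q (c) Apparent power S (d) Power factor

Step 1 — Angular frequency: ω = 2π·f = 2π·412 = 2589 rad/s.
Step 2 — Component impedances:
  R: Z = R = 1070 Ω
  L: Z = jωL = j·2589·0.000861 = 0 + j2.229 Ω
  C: Z = 1/(jωC) = -j/(ω·C) = 0 - j82.19 Ω
Step 3 — Parallel combination: 1/Z_total = 1/R + 1/L + 1/C; Z_total = 0.004905 + j2.291 Ω = 2.291∠89.9° Ω.
Step 4 — Source phasor: V = 110∠-48.4° V = 73.03 - j82.26 V.
Step 5 — Current: I = V / Z = -35.84 - j31.95 A = 48.01∠-138.3° A.
Step 6 — Complex power: S = V·I* = 11.31 + j5282 VA.
Step 7 — Real power: P = Re(S) = 11.31 W.
Step 8 — Reactive power: Q = Im(S) = 5282 VAR.
Step 9 — Apparent power: |S| = 5282 VA.
Step 10 — Power factor: PF = P/|S| = 0.002141 (lagging).

(a) P = 11.31 W  (b) Q = 5282 VAR  (c) S = 5282 VA  (d) PF = 0.002141 (lagging)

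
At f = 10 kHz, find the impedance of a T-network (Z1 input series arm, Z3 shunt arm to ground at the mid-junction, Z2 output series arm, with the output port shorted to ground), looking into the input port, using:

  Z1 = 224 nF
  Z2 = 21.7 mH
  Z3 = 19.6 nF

Step 1 — Angular frequency: ω = 2π·f = 2π·1e+04 = 6.283e+04 rad/s.
Step 2 — Component impedances:
  Z1: Z = 1/(jωC) = -j/(ω·C) = 0 - j71.05 Ω
  Z2: Z = jωL = j·6.283e+04·0.0217 = 0 + j1363 Ω
  Z3: Z = 1/(jωC) = -j/(ω·C) = 0 - j812 Ω
Step 3 — With the output port shorted to ground, the output series arm Z2 runs from the junction to ground; the shunt arm Z3 also runs from the junction to ground. They appear in parallel: Z3 || Z2 = 0 - j2008 Ω.
Step 4 — Series with input arm Z1: Z_in = Z1 + (Z3 || Z2) = 0 - j2079 Ω = 2079∠-90.0° Ω.

Z = 0 - j2079 Ω = 2079∠-90.0° Ω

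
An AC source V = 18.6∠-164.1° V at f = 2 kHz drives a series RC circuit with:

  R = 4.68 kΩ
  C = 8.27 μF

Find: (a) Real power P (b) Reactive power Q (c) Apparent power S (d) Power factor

Step 1 — Angular frequency: ω = 2π·f = 2π·2000 = 1.257e+04 rad/s.
Step 2 — Component impedances:
  R: Z = R = 4680 Ω
  C: Z = 1/(jωC) = -j/(ω·C) = 0 - j9.622 Ω
Step 3 — Series combination: Z_total = R + C = 4680 - j9.622 Ω = 4680∠-0.1° Ω.
Step 4 — Source phasor: V = 18.6∠-164.1° V = -17.89 - j5.096 V.
Step 5 — Current: I = V / Z = -0.00382 - j0.001097 A = 0.003974∠-164.0° A.
Step 6 — Complex power: S = V·I* = 0.07392 - j0.000152 VA.
Step 7 — Real power: P = Re(S) = 0.07392 W.
Step 8 — Reactive power: Q = Im(S) = -0.000152 VAR.
Step 9 — Apparent power: |S| = 0.07392 VA.
Step 10 — Power factor: PF = P/|S| = 1 (leading).

(a) P = 0.07392 W  (b) Q = -0.000152 VAR  (c) S = 0.07392 VA  (d) PF = 1 (leading)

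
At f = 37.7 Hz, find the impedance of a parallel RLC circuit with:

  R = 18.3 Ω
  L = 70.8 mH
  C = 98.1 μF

Step 1 — Angular frequency: ω = 2π·f = 2π·37.7 = 236.9 rad/s.
Step 2 — Component impedances:
  R: Z = R = 18.3 Ω
  L: Z = jωL = j·236.9·0.0708 = 0 + j16.77 Ω
  C: Z = 1/(jωC) = -j/(ω·C) = 0 - j43.03 Ω
Step 3 — Parallel combination: 1/Z_total = 1/R + 1/L + 1/C; Z_total = 12.68 + j8.443 Ω = 15.23∠33.7° Ω.

Z = 12.68 + j8.443 Ω = 15.23∠33.7° Ω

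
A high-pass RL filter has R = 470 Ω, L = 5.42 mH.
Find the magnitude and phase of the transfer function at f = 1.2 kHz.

Step 1 — Angular frequency: ω = 2π·1200 = 7540 rad/s.
Step 2 — Transfer function: H(jω) = jωL/(R + jωL).
Step 3 — Numerator jωL = j·40.87; denominator R + jωL = 470 + j40.87.
Step 4 — H = 0.007503 + j0.0863.
Step 5 — Magnitude: |H| = 0.08662 (-21.2 dB); phase: φ = 85.0°.

|H| = 0.08662 (-21.2 dB), φ = 85.0°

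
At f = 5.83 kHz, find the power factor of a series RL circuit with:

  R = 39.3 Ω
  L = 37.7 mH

Step 1 — Angular frequency: ω = 2π·f = 2π·5830 = 3.663e+04 rad/s.
Step 2 — Component impedances:
  R: Z = R = 39.3 Ω
  L: Z = jωL = j·3.663e+04·0.0377 = 0 + j1381 Ω
Step 3 — Series combination: Z_total = R + L = 39.3 + j1381 Ω = 1382∠88.4° Ω.
Step 4 — Power factor: PF = cos(φ) = Re(Z)/|Z| = 39.3/1381.5 = 0.02845.
Step 5 — Type: Im(Z) = 1381 ⇒ lagging (phase φ = 88.4°).

PF = 0.02845 (lagging, φ = 88.4°)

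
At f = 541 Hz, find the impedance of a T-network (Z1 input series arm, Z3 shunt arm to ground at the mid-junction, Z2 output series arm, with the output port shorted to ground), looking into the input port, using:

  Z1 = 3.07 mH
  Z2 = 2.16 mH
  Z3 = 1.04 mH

Step 1 — Angular frequency: ω = 2π·f = 2π·541 = 3399 rad/s.
Step 2 — Component impedances:
  Z1: Z = jωL = j·3399·0.00307 = 0 + j10.44 Ω
  Z2: Z = jωL = j·3399·0.00216 = 0 + j7.342 Ω
  Z3: Z = jωL = j·3399·0.00104 = 0 + j3.535 Ω
Step 3 — With the output port shorted to ground, the output series arm Z2 runs from the junction to ground; the shunt arm Z3 also runs from the junction to ground. They appear in parallel: Z3 || Z2 = 0 + j2.386 Ω.
Step 4 — Series with input arm Z1: Z_in = Z1 + (Z3 || Z2) = 0 + j12.82 Ω = 12.82∠90.0° Ω.

Z = 0 + j12.82 Ω = 12.82∠90.0° Ω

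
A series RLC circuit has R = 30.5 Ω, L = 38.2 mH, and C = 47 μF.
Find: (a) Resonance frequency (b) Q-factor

Step 1 — Resonance condition Im(Z)=0 gives ω₀ = 1/√(LC).
Step 2 — ω₀ = 1/√(0.0382·4.7e-05) = 746.3 rad/s.
Step 3 — f₀ = ω₀/(2π) = 118.8 Hz.
Step 4 — Series Q: Q = ω₀L/R = 746.3·0.0382/30.5 = 0.9347.

(a) f₀ = 118.8 Hz  (b) Q = 0.9347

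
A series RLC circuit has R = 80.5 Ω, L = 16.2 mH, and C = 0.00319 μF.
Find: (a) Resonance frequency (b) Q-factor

Step 1 — Resonance condition Im(Z)=0 gives ω₀ = 1/√(LC).
Step 2 — ω₀ = 1/√(0.0162·3.19e-09) = 1.391e+05 rad/s.
Step 3 — f₀ = ω₀/(2π) = 2.214e+04 Hz.
Step 4 — Series Q: Q = ω₀L/R = 1.391e+05·0.0162/80.5 = 27.99.

(a) f₀ = 2.214e+04 Hz  (b) Q = 27.99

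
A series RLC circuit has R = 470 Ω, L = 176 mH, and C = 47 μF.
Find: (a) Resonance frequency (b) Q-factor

Step 1 — Resonance condition Im(Z)=0 gives ω₀ = 1/√(LC).
Step 2 — ω₀ = 1/√(0.176·4.7e-05) = 347.7 rad/s.
Step 3 — f₀ = ω₀/(2π) = 55.34 Hz.
Step 4 — Series Q: Q = ω₀L/R = 347.7·0.176/470 = 0.1302.

(a) f₀ = 55.34 Hz  (b) Q = 0.1302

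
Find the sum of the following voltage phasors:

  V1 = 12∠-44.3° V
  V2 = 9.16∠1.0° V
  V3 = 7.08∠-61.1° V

Step 1 — Convert each phasor to rectangular form:
  V1 = 12·(cos(-44.3°) + j·sin(-44.3°)) = 8.588 - j8.381 V
  V2 = 9.16·(cos(1.0°) + j·sin(1.0°)) = 9.159 + j0.1599 V
  V3 = 7.08·(cos(-61.1°) + j·sin(-61.1°)) = 3.422 - j6.198 V
Step 2 — Sum components: V_total = 21.17 - j14.42 V.
Step 3 — Convert to polar: |V_total| = 25.61 V, ∠V_total = -34.3°.

V_total = 25.61∠-34.3° V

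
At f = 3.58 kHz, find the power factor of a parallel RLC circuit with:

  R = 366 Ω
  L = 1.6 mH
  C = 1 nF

Step 1 — Angular frequency: ω = 2π·f = 2π·3580 = 2.249e+04 rad/s.
Step 2 — Component impedances:
  R: Z = R = 366 Ω
  L: Z = jωL = j·2.249e+04·0.0016 = 0 + j35.99 Ω
  C: Z = 1/(jωC) = -j/(ω·C) = 0 - j4.446e+04 Ω
Step 3 — Parallel combination: 1/Z_total = 1/R + 1/L + 1/C; Z_total = 3.511 + j35.67 Ω = 35.85∠84.4° Ω.
Step 4 — Power factor: PF = cos(φ) = Re(Z)/|Z| = 3.511/35.85 = 0.09794.
Step 5 — Type: Im(Z) = 35.67 ⇒ lagging (phase φ = 84.4°).

PF = 0.09794 (lagging, φ = 84.4°)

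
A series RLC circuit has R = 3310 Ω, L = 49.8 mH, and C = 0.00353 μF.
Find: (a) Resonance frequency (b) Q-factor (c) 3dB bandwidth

Step 1 — Resonance condition Im(Z)=0 gives ω₀ = 1/√(LC).
Step 2 — ω₀ = 1/√(0.0498·3.53e-09) = 7.542e+04 rad/s.
Step 3 — f₀ = ω₀/(2π) = 1.2e+04 Hz.
Step 4 — Series Q: Q = ω₀L/R = 7.542e+04·0.0498/3310 = 1.135.
Step 5 — 3dB bandwidth: Δω = ω₀/Q = 6.647e+04 rad/s; BW = Δω/(2π) = 1.058e+04 Hz.

(a) f₀ = 1.2e+04 Hz  (b) Q = 1.135  (c) BW = 1.058e+04 Hz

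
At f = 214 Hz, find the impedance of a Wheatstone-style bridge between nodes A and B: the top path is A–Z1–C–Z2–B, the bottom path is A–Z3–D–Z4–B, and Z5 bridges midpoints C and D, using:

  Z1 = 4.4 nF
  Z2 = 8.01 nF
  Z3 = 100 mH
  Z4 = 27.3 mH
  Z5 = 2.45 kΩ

Step 1 — Angular frequency: ω = 2π·f = 2π·214 = 1345 rad/s.
Step 2 — Component impedances:
  Z1: Z = 1/(jωC) = -j/(ω·C) = 0 - j1.69e+05 Ω
  Z2: Z = 1/(jωC) = -j/(ω·C) = 0 - j9.285e+04 Ω
  Z3: Z = jωL = j·1345·0.1 = 0 + j134.5 Ω
  Z4: Z = jωL = j·1345·0.0273 = 0 + j36.71 Ω
  Z5: Z = R = 2450 Ω
Step 3 — Bridge requires nodal analysis (the Z5 bridge couples midpoints C and D, so the two paths cannot be reduced to a simple series/parallel combination). Setting node B to ground and injecting 1 A at node A, the 3-node admittance system at A, C, D solves to V_A = Z_AB = 0.0003926 + j171.3 Ω = 171.3∠90.0° Ω.

Z = 0.0003926 + j171.3 Ω = 171.3∠90.0° Ω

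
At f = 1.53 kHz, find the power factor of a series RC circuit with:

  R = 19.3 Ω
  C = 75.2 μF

Step 1 — Angular frequency: ω = 2π·f = 2π·1530 = 9613 rad/s.
Step 2 — Component impedances:
  R: Z = R = 19.3 Ω
  C: Z = 1/(jωC) = -j/(ω·C) = 0 - j1.383 Ω
Step 3 — Series combination: Z_total = R + C = 19.3 - j1.383 Ω = 19.35∠-4.1° Ω.
Step 4 — Power factor: PF = cos(φ) = Re(Z)/|Z| = 19.3/19.35 = 0.9974.
Step 5 — Type: Im(Z) = -1.383 ⇒ leading (phase φ = -4.1°).

PF = 0.9974 (leading, φ = -4.1°)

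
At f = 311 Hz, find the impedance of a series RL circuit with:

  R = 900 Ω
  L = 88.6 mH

Step 1 — Angular frequency: ω = 2π·f = 2π·311 = 1954 rad/s.
Step 2 — Component impedances:
  R: Z = R = 900 Ω
  L: Z = jωL = j·1954·0.0886 = 0 + j173.1 Ω
Step 3 — Series combination: Z_total = R + L = 900 + j173.1 Ω = 916.5∠10.9° Ω.

Z = 900 + j173.1 Ω = 916.5∠10.9° Ω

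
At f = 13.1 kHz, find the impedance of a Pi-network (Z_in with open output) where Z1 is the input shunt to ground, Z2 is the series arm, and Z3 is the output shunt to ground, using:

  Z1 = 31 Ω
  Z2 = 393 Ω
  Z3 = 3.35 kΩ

Step 1 — Angular frequency: ω = 2π·f = 2π·1.31e+04 = 8.231e+04 rad/s.
Step 2 — Component impedances:
  Z1: Z = R = 31 Ω
  Z2: Z = R = 393 Ω
  Z3: Z = R = 3350 Ω
Step 3 — With open output, the series arm Z2 and the output shunt Z3 appear in series to ground: Z2 + Z3 = 3743 Ω.
Step 4 — Parallel with input shunt Z1: Z_in = Z1 || (Z2 + Z3) = 30.75 Ω = 30.75∠0.0° Ω.

Z = 30.75 Ω = 30.75∠0.0° Ω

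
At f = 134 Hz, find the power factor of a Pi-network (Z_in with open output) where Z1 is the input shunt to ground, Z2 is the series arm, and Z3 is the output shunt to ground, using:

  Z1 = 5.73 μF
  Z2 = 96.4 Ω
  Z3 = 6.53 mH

Step 1 — Angular frequency: ω = 2π·f = 2π·134 = 841.9 rad/s.
Step 2 — Component impedances:
  Z1: Z = 1/(jωC) = -j/(ω·C) = 0 - j207.3 Ω
  Z2: Z = R = 96.4 Ω
  Z3: Z = jωL = j·841.9·0.00653 = 0 + j5.498 Ω
Step 3 — With open output, the series arm Z2 and the output shunt Z3 appear in series to ground: Z2 + Z3 = 96.4 + j5.498 Ω.
Step 4 — Parallel with input shunt Z1: Z_in = Z1 || (Z2 + Z3) = 82.82 - j33.92 Ω = 89.5∠-22.3° Ω.
Step 5 — Power factor: PF = cos(φ) = Re(Z)/|Z| = 82.82/89.5 = 0.9254.
Step 6 — Type: Im(Z) = -33.92 ⇒ leading (phase φ = -22.3°).

PF = 0.9254 (leading, φ = -22.3°)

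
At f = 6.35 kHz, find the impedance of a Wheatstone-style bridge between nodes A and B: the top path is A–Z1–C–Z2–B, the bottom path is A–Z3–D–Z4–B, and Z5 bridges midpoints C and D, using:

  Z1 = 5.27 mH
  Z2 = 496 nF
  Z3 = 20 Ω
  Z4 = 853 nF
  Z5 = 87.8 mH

Step 1 — Angular frequency: ω = 2π·f = 2π·6350 = 3.99e+04 rad/s.
Step 2 — Component impedances:
  Z1: Z = jωL = j·3.99e+04·0.00527 = 0 + j210.3 Ω
  Z2: Z = 1/(jωC) = -j/(ω·C) = 0 - j50.53 Ω
  Z3: Z = R = 20 Ω
  Z4: Z = 1/(jωC) = -j/(ω·C) = 0 - j29.38 Ω
  Z5: Z = jωL = j·3.99e+04·0.0878 = 0 + j3503 Ω
Step 3 — Bridge requires nodal analysis (the Z5 bridge couples midpoints C and D, so the two paths cannot be reduced to a simple series/parallel combination). Setting node B to ground and injecting 1 A at node A, the 3-node admittance system at A, C, D solves to V_A = Z_AB = 29.74 - j32.04 Ω = 43.72∠-47.1° Ω.

Z = 29.74 - j32.04 Ω = 43.72∠-47.1° Ω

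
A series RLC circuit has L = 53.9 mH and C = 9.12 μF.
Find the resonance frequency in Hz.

Step 1 — Resonance condition Im(Z)=0 gives ω₀ = 1/√(LC).
Step 2 — ω₀ = 1/√(0.0539·9.12e-06) = 1426 rad/s.
Step 3 — f₀ = ω₀/(2π) = 227 Hz.

f₀ = 227 Hz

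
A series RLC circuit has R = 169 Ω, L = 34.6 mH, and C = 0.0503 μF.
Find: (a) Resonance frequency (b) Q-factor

Step 1 — Resonance condition Im(Z)=0 gives ω₀ = 1/√(LC).
Step 2 — ω₀ = 1/√(0.0346·5.03e-08) = 2.397e+04 rad/s.
Step 3 — f₀ = ω₀/(2π) = 3815 Hz.
Step 4 — Series Q: Q = ω₀L/R = 2.397e+04·0.0346/169 = 4.908.

(a) f₀ = 3815 Hz  (b) Q = 4.908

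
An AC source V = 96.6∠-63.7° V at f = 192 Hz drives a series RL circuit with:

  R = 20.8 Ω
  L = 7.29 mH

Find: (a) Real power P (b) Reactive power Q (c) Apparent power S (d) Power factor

Step 1 — Angular frequency: ω = 2π·f = 2π·192 = 1206 rad/s.
Step 2 — Component impedances:
  R: Z = R = 20.8 Ω
  L: Z = jωL = j·1206·0.00729 = 0 + j8.794 Ω
Step 3 — Series combination: Z_total = R + L = 20.8 + j8.794 Ω = 22.58∠22.9° Ω.
Step 4 — Source phasor: V = 96.6∠-63.7° V = 42.8 - j86.6 V.
Step 5 — Current: I = V / Z = 0.2523 - j4.27 A = 4.278∠-86.6° A.
Step 6 — Complex power: S = V·I* = 380.6 + j160.9 VA.
Step 7 — Real power: P = Re(S) = 380.6 W.
Step 8 — Reactive power: Q = Im(S) = 160.9 VAR.
Step 9 — Apparent power: |S| = 413.2 VA.
Step 10 — Power factor: PF = P/|S| = 0.9211 (lagging).

(a) P = 380.6 W  (b) Q = 160.9 VAR  (c) S = 413.2 VA  (d) PF = 0.9211 (lagging)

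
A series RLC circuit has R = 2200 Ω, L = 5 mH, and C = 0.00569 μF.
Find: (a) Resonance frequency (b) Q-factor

Step 1 — Resonance condition Im(Z)=0 gives ω₀ = 1/√(LC).
Step 2 — ω₀ = 1/√(0.005·5.69e-09) = 1.875e+05 rad/s.
Step 3 — f₀ = ω₀/(2π) = 2.984e+04 Hz.
Step 4 — Series Q: Q = ω₀L/R = 1.875e+05·0.005/2200 = 0.4261.

(a) f₀ = 2.984e+04 Hz  (b) Q = 0.4261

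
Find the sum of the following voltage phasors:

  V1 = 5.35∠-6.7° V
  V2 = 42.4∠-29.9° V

Step 1 — Convert each phasor to rectangular form:
  V1 = 5.35·(cos(-6.7°) + j·sin(-6.7°)) = 5.313 - j0.6242 V
  V2 = 42.4·(cos(-29.9°) + j·sin(-29.9°)) = 36.76 - j21.14 V
Step 2 — Sum components: V_total = 42.07 - j21.76 V.
Step 3 — Convert to polar: |V_total| = 47.36 V, ∠V_total = -27.3°.

V_total = 47.36∠-27.3° V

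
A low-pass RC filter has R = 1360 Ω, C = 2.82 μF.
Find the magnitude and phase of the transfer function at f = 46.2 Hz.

Step 1 — Angular frequency: ω = 2π·46.2 = 290.3 rad/s.
Step 2 — Transfer function: H(jω) = 1/(1 + jωRC).
Step 3 — Denominator: 1 + jωRC = 1 + j·290.3·1360·2.82e-06 = 1 + j1.113.
Step 4 — H = 0.4465 - j0.4971.
Step 5 — Magnitude: |H| = 0.6682 (-3.5 dB); phase: φ = -48.1°.

|H| = 0.6682 (-3.5 dB), φ = -48.1°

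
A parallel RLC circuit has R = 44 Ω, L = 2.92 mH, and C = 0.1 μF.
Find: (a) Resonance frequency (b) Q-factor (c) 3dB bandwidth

Step 1 — Resonance: ω₀ = 1/√(LC) = 1/√(0.00292·1e-07) = 5.852e+04 rad/s.
Step 2 — f₀ = ω₀/(2π) = 9314 Hz.
Step 3 — Parallel Q: Q = R/(ω₀L) = 44/(5.852e+04·0.00292) = 0.2575.
Step 4 — Bandwidth: Δω = ω₀/Q = 2.273e+05 rad/s; BW = Δω/(2π) = 3.617e+04 Hz.

(a) f₀ = 9314 Hz  (b) Q = 0.2575  (c) BW = 3.617e+04 Hz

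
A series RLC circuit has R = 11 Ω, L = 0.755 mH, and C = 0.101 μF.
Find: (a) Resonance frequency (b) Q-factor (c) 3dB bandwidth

Step 1 — Resonance condition Im(Z)=0 gives ω₀ = 1/√(LC).
Step 2 — ω₀ = 1/√(0.000755·1.01e-07) = 1.145e+05 rad/s.
Step 3 — f₀ = ω₀/(2π) = 1.823e+04 Hz.
Step 4 — Series Q: Q = ω₀L/R = 1.145e+05·0.000755/11 = 7.86.
Step 5 — 3dB bandwidth: Δω = ω₀/Q = 1.457e+04 rad/s; BW = Δω/(2π) = 2319 Hz.

(a) f₀ = 1.823e+04 Hz  (b) Q = 7.86  (c) BW = 2319 Hz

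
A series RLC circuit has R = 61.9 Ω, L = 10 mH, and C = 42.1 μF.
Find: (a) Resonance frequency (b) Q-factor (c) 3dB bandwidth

Step 1 — Resonance: ω₀ = 1/√(LC) = 1/√(0.01·4.21e-05) = 1541 rad/s.
Step 2 — f₀ = ω₀/(2π) = 245.3 Hz.
Step 3 — Series Q: Q = ω₀L/R = 1541·0.01/61.9 = 0.249.
Step 4 — Bandwidth: Δω = ω₀/Q = 6190 rad/s; BW = Δω/(2π) = 985.2 Hz.

(a) f₀ = 245.3 Hz  (b) Q = 0.249  (c) BW = 985.2 Hz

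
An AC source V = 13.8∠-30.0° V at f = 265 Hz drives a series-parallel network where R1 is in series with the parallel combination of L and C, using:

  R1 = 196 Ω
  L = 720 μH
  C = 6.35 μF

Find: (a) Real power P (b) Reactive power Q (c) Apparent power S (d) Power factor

Step 1 — Angular frequency: ω = 2π·f = 2π·265 = 1665 rad/s.
Step 2 — Component impedances:
  R1: Z = R = 196 Ω
  L: Z = jωL = j·1665·0.00072 = 0 + j1.199 Ω
  C: Z = 1/(jωC) = -j/(ω·C) = 0 - j94.58 Ω
Step 3 — Parallel branch: L || C = 1/(1/L + 1/C) = 0 + j1.214 Ω.
Step 4 — Series with R1: Z_total = R1 + (L || C) = 196 + j1.214 Ω = 196∠0.4° Ω.
Step 5 — Source phasor: V = 13.8∠-30.0° V = 11.95 - j6.9 V.
Step 6 — Current: I = V / Z = 0.06075 - j0.03558 A = 0.07041∠-30.4° A.
Step 7 — Complex power: S = V·I* = 0.9716 + j0.006019 VA.
Step 8 — Real power: P = Re(S) = 0.9716 W.
Step 9 — Reactive power: Q = Im(S) = 0.006019 VAR.
Step 10 — Apparent power: |S| = 0.9716 VA.
Step 11 — Power factor: PF = P/|S| = 1 (lagging).

(a) P = 0.9716 W  (b) Q = 0.006019 VAR  (c) S = 0.9716 VA  (d) PF = 1 (lagging)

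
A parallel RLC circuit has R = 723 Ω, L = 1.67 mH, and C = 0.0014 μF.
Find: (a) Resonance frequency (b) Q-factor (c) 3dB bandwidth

Step 1 — Resonance: ω₀ = 1/√(LC) = 1/√(0.00167·1.4e-09) = 6.54e+05 rad/s.
Step 2 — f₀ = ω₀/(2π) = 1.041e+05 Hz.
Step 3 — Parallel Q: Q = R/(ω₀L) = 723/(6.54e+05·0.00167) = 0.662.
Step 4 — Bandwidth: Δω = ω₀/Q = 9.879e+05 rad/s; BW = Δω/(2π) = 1.572e+05 Hz.

(a) f₀ = 1.041e+05 Hz  (b) Q = 0.662  (c) BW = 1.572e+05 Hz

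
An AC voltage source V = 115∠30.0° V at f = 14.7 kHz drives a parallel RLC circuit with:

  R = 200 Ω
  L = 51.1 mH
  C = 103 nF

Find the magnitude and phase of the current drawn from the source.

Step 1 — Angular frequency: ω = 2π·f = 2π·1.47e+04 = 9.236e+04 rad/s.
Step 2 — Component impedances:
  R: Z = R = 200 Ω
  L: Z = jωL = j·9.236e+04·0.0511 = 0 + j4720 Ω
  C: Z = 1/(jωC) = -j/(ω·C) = 0 - j105.1 Ω
Step 3 — Parallel combination: 1/Z_total = 1/R + 1/L + 1/C; Z_total = 44.84 - j83.41 Ω = 94.7∠-61.7° Ω.
Step 4 — Source phasor: V = 115∠30.0° V = 99.59 + j57.5 V.
Step 5 — Ohm's law: I = V / Z_total = (99.59 + j57.5) / (44.84 - j83.41) = -0.03687 + j1.214 A.
Step 6 — Convert to polar: |I| = 1.214 A, ∠I = 91.7°.

I = 1.214∠91.7° A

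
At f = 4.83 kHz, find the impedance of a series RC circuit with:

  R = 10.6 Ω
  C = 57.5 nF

Step 1 — Angular frequency: ω = 2π·f = 2π·4830 = 3.035e+04 rad/s.
Step 2 — Component impedances:
  R: Z = R = 10.6 Ω
  C: Z = 1/(jωC) = -j/(ω·C) = 0 - j573.1 Ω
Step 3 — Series combination: Z_total = R + C = 10.6 - j573.1 Ω = 573.2∠-88.9° Ω.

Z = 10.6 - j573.1 Ω = 573.2∠-88.9° Ω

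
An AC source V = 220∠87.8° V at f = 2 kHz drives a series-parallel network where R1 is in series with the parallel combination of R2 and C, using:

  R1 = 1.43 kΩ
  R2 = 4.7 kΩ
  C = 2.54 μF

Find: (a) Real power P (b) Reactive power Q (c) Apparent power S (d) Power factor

Step 1 — Angular frequency: ω = 2π·f = 2π·2000 = 1.257e+04 rad/s.
Step 2 — Component impedances:
  R1: Z = R = 1430 Ω
  R2: Z = R = 4700 Ω
  C: Z = 1/(jωC) = -j/(ω·C) = 0 - j31.33 Ω
Step 3 — Parallel branch: R2 || C = 1/(1/R2 + 1/C) = 0.2088 - j31.33 Ω.
Step 4 — Series with R1: Z_total = R1 + (R2 || C) = 1430 - j31.33 Ω = 1431∠-1.3° Ω.
Step 5 — Source phasor: V = 220∠87.8° V = 8.445 + j219.8 V.
Step 6 — Current: I = V / Z = 0.002537 + j0.1538 A = 0.1538∠89.1° A.
Step 7 — Complex power: S = V·I* = 33.82 - j0.7409 VA.
Step 8 — Real power: P = Re(S) = 33.82 W.
Step 9 — Reactive power: Q = Im(S) = -0.7409 VAR.
Step 10 — Apparent power: |S| = 33.83 VA.
Step 11 — Power factor: PF = P/|S| = 0.9998 (leading).

(a) P = 33.82 W  (b) Q = -0.7409 VAR  (c) S = 33.83 VA  (d) PF = 0.9998 (leading)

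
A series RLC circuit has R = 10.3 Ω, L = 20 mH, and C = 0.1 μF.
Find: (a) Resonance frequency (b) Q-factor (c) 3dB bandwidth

Step 1 — Resonance: ω₀ = 1/√(LC) = 1/√(0.02·1e-07) = 2.236e+04 rad/s.
Step 2 — f₀ = ω₀/(2π) = 3559 Hz.
Step 3 — Series Q: Q = ω₀L/R = 2.236e+04·0.02/10.3 = 43.42.
Step 4 — Bandwidth: Δω = ω₀/Q = 515 rad/s; BW = Δω/(2π) = 81.96 Hz.

(a) f₀ = 3559 Hz  (b) Q = 43.42  (c) BW = 81.96 Hz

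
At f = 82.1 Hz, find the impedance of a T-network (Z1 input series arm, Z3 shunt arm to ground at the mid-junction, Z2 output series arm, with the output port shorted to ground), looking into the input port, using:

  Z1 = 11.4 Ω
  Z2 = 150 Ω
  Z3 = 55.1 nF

Step 1 — Angular frequency: ω = 2π·f = 2π·82.1 = 515.8 rad/s.
Step 2 — Component impedances:
  Z1: Z = R = 11.4 Ω
  Z2: Z = R = 150 Ω
  Z3: Z = 1/(jωC) = -j/(ω·C) = 0 - j3.518e+04 Ω
Step 3 — With the output port shorted to ground, the output series arm Z2 runs from the junction to ground; the shunt arm Z3 also runs from the junction to ground. They appear in parallel: Z3 || Z2 = 150 - j0.6395 Ω.
Step 4 — Series with input arm Z1: Z_in = Z1 + (Z3 || Z2) = 161.4 - j0.6395 Ω = 161.4∠-0.2° Ω.

Z = 161.4 - j0.6395 Ω = 161.4∠-0.2° Ω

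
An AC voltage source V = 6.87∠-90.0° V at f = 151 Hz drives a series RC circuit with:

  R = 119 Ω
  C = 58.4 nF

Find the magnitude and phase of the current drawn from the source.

Step 1 — Angular frequency: ω = 2π·f = 2π·151 = 948.8 rad/s.
Step 2 — Component impedances:
  R: Z = R = 119 Ω
  C: Z = 1/(jωC) = -j/(ω·C) = 0 - j1.805e+04 Ω
Step 3 — Series combination: Z_total = R + C = 119 - j1.805e+04 Ω = 1.805e+04∠-89.6° Ω.
Step 4 — Source phasor: V = 6.87∠-90.0° V = 0 - j6.87 V.
Step 5 — Ohm's law: I = V / Z_total = (0 - j6.87) / (119 - j1.805e+04) = 0.0003806 - j2.51e-06 A.
Step 6 — Convert to polar: |I| = 0.0003806 A, ∠I = -0.4°.

I = 0.0003806∠-0.4° A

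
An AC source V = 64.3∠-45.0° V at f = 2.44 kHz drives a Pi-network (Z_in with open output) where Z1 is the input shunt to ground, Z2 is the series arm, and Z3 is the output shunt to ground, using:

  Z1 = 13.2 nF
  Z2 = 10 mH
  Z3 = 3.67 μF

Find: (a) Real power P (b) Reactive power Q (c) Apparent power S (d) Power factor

Step 1 — Angular frequency: ω = 2π·f = 2π·2440 = 1.533e+04 rad/s.
Step 2 — Component impedances:
  Z1: Z = 1/(jωC) = -j/(ω·C) = 0 - j4941 Ω
  Z2: Z = jωL = j·1.533e+04·0.01 = 0 + j153.3 Ω
  Z3: Z = 1/(jωC) = -j/(ω·C) = 0 - j17.77 Ω
Step 3 — With open output, the series arm Z2 and the output shunt Z3 appear in series to ground: Z2 + Z3 = 0 + j135.5 Ω.
Step 4 — Parallel with input shunt Z1: Z_in = Z1 || (Z2 + Z3) = 0 + j139.4 Ω = 139.4∠90.0° Ω.
Step 5 — Source phasor: V = 64.3∠-45.0° V = 45.47 - j45.47 V.
Step 6 — Current: I = V / Z = -0.3263 - j0.3263 A = 0.4614∠-135.0° A.
Step 7 — Complex power: S = V·I* = 0 + j29.67 VA.
Step 8 — Real power: P = Re(S) = 0 W.
Step 9 — Reactive power: Q = Im(S) = 29.67 VAR.
Step 10 — Apparent power: |S| = 29.67 VA.
Step 11 — Power factor: PF = P/|S| = 0 (lagging).

(a) P = 0 W  (b) Q = 29.67 VAR  (c) S = 29.67 VA  (d) PF = 0 (lagging)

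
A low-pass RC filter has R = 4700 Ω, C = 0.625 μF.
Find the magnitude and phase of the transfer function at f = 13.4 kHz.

Step 1 — Angular frequency: ω = 2π·1.34e+04 = 8.419e+04 rad/s.
Step 2 — Transfer function: H(jω) = 1/(1 + jωRC).
Step 3 — Denominator: 1 + jωRC = 1 + j·8.419e+04·4700·6.25e-07 = 1 + j247.3.
Step 4 — H = 1.635e-05 - j0.004043.
Step 5 — Magnitude: |H| = 0.004043 (-47.9 dB); phase: φ = -89.8°.

|H| = 0.004043 (-47.9 dB), φ = -89.8°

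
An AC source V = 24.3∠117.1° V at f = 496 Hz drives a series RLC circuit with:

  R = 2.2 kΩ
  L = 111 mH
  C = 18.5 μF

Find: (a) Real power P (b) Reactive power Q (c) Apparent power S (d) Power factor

Step 1 — Angular frequency: ω = 2π·f = 2π·496 = 3116 rad/s.
Step 2 — Component impedances:
  R: Z = R = 2200 Ω
  L: Z = jωL = j·3116·0.111 = 0 + j345.9 Ω
  C: Z = 1/(jωC) = -j/(ω·C) = 0 - j17.34 Ω
Step 3 — Series combination: Z_total = R + L + C = 2200 + j328.6 Ω = 2224∠8.5° Ω.
Step 4 — Source phasor: V = 24.3∠117.1° V = -11.07 + j21.63 V.
Step 5 — Current: I = V / Z = -0.003485 + j0.01035 A = 0.01092∠108.6° A.
Step 6 — Complex power: S = V·I* = 0.2625 + j0.03921 VA.
Step 7 — Real power: P = Re(S) = 0.2625 W.
Step 8 — Reactive power: Q = Im(S) = 0.03921 VAR.
Step 9 — Apparent power: |S| = 0.2655 VA.
Step 10 — Power factor: PF = P/|S| = 0.989 (lagging).

(a) P = 0.2625 W  (b) Q = 0.03921 VAR  (c) S = 0.2655 VA  (d) PF = 0.989 (lagging)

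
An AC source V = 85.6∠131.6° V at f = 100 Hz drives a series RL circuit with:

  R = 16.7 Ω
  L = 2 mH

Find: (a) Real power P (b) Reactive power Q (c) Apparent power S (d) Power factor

Step 1 — Angular frequency: ω = 2π·f = 2π·100 = 628.3 rad/s.
Step 2 — Component impedances:
  R: Z = R = 16.7 Ω
  L: Z = jωL = j·628.3·0.002 = 0 + j1.257 Ω
Step 3 — Series combination: Z_total = R + L = 16.7 + j1.257 Ω = 16.75∠4.3° Ω.
Step 4 — Source phasor: V = 85.6∠131.6° V = -56.83 + j64.01 V.
Step 5 — Current: I = V / Z = -3.097 + j4.066 A = 5.111∠127.3° A.
Step 6 — Complex power: S = V·I* = 436.3 + j32.83 VA.
Step 7 — Real power: P = Re(S) = 436.3 W.
Step 8 — Reactive power: Q = Im(S) = 32.83 VAR.
Step 9 — Apparent power: |S| = 437.5 VA.
Step 10 — Power factor: PF = P/|S| = 0.9972 (lagging).

(a) P = 436.3 W  (b) Q = 32.83 VAR  (c) S = 437.5 VA  (d) PF = 0.9972 (lagging)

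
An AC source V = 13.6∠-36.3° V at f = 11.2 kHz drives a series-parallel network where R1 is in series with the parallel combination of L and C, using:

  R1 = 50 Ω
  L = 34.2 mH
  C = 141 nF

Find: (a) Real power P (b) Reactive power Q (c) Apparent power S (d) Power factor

Step 1 — Angular frequency: ω = 2π·f = 2π·1.12e+04 = 7.037e+04 rad/s.
Step 2 — Component impedances:
  R1: Z = R = 50 Ω
  L: Z = jωL = j·7.037e+04·0.0342 = 0 + j2407 Ω
  C: Z = 1/(jωC) = -j/(ω·C) = 0 - j100.8 Ω
Step 3 — Parallel branch: L || C = 1/(1/L + 1/C) = 0 - j105.2 Ω.
Step 4 — Series with R1: Z_total = R1 + (L || C) = 50 - j105.2 Ω = 116.5∠-64.6° Ω.
Step 5 — Source phasor: V = 13.6∠-36.3° V = 10.96 - j8.051 V.
Step 6 — Current: I = V / Z = 0.1028 + j0.05532 A = 0.1168∠28.3° A.
Step 7 — Complex power: S = V·I* = 0.6818 - j1.434 VA.
Step 8 — Real power: P = Re(S) = 0.6818 W.
Step 9 — Reactive power: Q = Im(S) = -1.434 VAR.
Step 10 — Apparent power: |S| = 1.588 VA.
Step 11 — Power factor: PF = P/|S| = 0.4293 (leading).

(a) P = 0.6818 W  (b) Q = -1.434 VAR  (c) S = 1.588 VA  (d) PF = 0.4293 (leading)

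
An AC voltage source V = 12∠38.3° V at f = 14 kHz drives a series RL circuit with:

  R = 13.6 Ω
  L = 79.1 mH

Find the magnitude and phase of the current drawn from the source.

Step 1 — Angular frequency: ω = 2π·f = 2π·1.4e+04 = 8.796e+04 rad/s.
Step 2 — Component impedances:
  R: Z = R = 13.6 Ω
  L: Z = jωL = j·8.796e+04·0.0791 = 0 + j6958 Ω
Step 3 — Series combination: Z_total = R + L = 13.6 + j6958 Ω = 6958∠89.9° Ω.
Step 4 — Source phasor: V = 12∠38.3° V = 9.417 + j7.437 V.
Step 5 — Ohm's law: I = V / Z_total = (9.417 + j7.437) / (13.6 + j6958) = 0.001072 - j0.001351 A.
Step 6 — Convert to polar: |I| = 0.001725 A, ∠I = -51.6°.

I = 0.001725∠-51.6° A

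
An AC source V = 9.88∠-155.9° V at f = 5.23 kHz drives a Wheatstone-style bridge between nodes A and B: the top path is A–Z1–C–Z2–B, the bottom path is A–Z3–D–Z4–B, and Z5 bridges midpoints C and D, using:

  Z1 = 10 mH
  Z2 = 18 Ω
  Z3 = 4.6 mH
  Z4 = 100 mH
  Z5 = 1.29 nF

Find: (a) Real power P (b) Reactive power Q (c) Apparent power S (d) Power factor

Step 1 — Angular frequency: ω = 2π·f = 2π·5230 = 3.286e+04 rad/s.
Step 2 — Component impedances:
  Z1: Z = jωL = j·3.286e+04·0.01 = 0 + j328.6 Ω
  Z2: Z = R = 18 Ω
  Z3: Z = jωL = j·3.286e+04·0.0046 = 0 + j151.2 Ω
  Z4: Z = jωL = j·3.286e+04·0.1 = 0 + j3286 Ω
  Z5: Z = 1/(jωC) = -j/(ω·C) = 0 - j2.359e+04 Ω
Step 3 — Bridge requires nodal analysis (the Z5 bridge couples midpoints C and D, so the two paths cannot be reduced to a simple series/parallel combination). Setting node B to ground and injecting 1 A at node A, the 3-node admittance system at A, C, D solves to V_A = Z_AB = 14.94 + j303.6 Ω = 303.9∠87.2° Ω.
Step 4 — Source phasor: V = 9.88∠-155.9° V = -9.019 - j4.034 V.
Step 5 — Current: I = V / Z = -0.01472 + j0.02899 A = 0.03251∠116.9° A.
Step 6 — Complex power: S = V·I* = 0.01579 + j0.3208 VA.
Step 7 — Real power: P = Re(S) = 0.01579 W.
Step 8 — Reactive power: Q = Im(S) = 0.3208 VAR.
Step 9 — Apparent power: |S| = 0.3212 VA.
Step 10 — Power factor: PF = P/|S| = 0.04917 (lagging).

(a) P = 0.01579 W  (b) Q = 0.3208 VAR  (c) S = 0.3212 VA  (d) PF = 0.04917 (lagging)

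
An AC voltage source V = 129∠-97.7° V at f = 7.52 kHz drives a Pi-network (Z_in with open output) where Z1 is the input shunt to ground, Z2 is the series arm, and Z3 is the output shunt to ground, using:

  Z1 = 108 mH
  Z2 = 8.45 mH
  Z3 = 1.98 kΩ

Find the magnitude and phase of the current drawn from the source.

Step 1 — Angular frequency: ω = 2π·f = 2π·7520 = 4.725e+04 rad/s.
Step 2 — Component impedances:
  Z1: Z = jωL = j·4.725e+04·0.108 = 0 + j5103 Ω
  Z2: Z = jωL = j·4.725e+04·0.00845 = 0 + j399.3 Ω
  Z3: Z = R = 1980 Ω
Step 3 — With open output, the series arm Z2 and the output shunt Z3 appear in series to ground: Z2 + Z3 = 1980 + j399.3 Ω.
Step 4 — Parallel with input shunt Z1: Z_in = Z1 || (Z2 + Z3) = 1508 + j912.9 Ω = 1763∠31.2° Ω.
Step 5 — Source phasor: V = 129∠-97.7° V = -17.28 - j127.8 V.
Step 6 — Ohm's law: I = V / Z_total = (-17.28 - j127.8) / (1508 + j912.9) = -0.04595 - j0.05696 A.
Step 7 — Convert to polar: |I| = 0.07319 A, ∠I = -128.9°.

I = 0.07319∠-128.9° A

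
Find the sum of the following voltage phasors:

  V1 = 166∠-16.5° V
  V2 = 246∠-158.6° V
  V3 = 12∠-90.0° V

Step 1 — Convert each phasor to rectangular form:
  V1 = 166·(cos(-16.5°) + j·sin(-16.5°)) = 159.2 - j47.15 V
  V2 = 246·(cos(-158.6°) + j·sin(-158.6°)) = -229 - j89.76 V
  V3 = 12·(cos(-90.0°) + j·sin(-90.0°)) = 0 - j12 V
Step 2 — Sum components: V_total = -69.88 - j148.9 V.
Step 3 — Convert to polar: |V_total| = 164.5 V, ∠V_total = -115.1°.

V_total = 164.5∠-115.1° V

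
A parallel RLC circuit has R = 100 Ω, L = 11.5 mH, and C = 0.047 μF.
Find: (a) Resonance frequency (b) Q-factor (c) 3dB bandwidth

Step 1 — Resonance: ω₀ = 1/√(LC) = 1/√(0.0115·4.7e-08) = 4.301e+04 rad/s.
Step 2 — f₀ = ω₀/(2π) = 6846 Hz.
Step 3 — Parallel Q: Q = R/(ω₀L) = 100/(4.301e+04·0.0115) = 0.2022.
Step 4 — Bandwidth: Δω = ω₀/Q = 2.128e+05 rad/s; BW = Δω/(2π) = 3.386e+04 Hz.

(a) f₀ = 6846 Hz  (b) Q = 0.2022  (c) BW = 3.386e+04 Hz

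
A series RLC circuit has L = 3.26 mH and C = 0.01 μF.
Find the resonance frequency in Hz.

Step 1 — Resonance condition Im(Z)=0 gives ω₀ = 1/√(LC).
Step 2 — ω₀ = 1/√(0.00326·1e-08) = 1.751e+05 rad/s.
Step 3 — f₀ = ω₀/(2π) = 2.787e+04 Hz.

f₀ = 2.787e+04 Hz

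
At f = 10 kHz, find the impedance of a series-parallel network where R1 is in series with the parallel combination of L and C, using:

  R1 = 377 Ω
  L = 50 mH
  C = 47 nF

Step 1 — Angular frequency: ω = 2π·f = 2π·1e+04 = 6.283e+04 rad/s.
Step 2 — Component impedances:
  R1: Z = R = 377 Ω
  L: Z = jωL = j·6.283e+04·0.05 = 0 + j3142 Ω
  C: Z = 1/(jωC) = -j/(ω·C) = 0 - j338.6 Ω
Step 3 — Parallel branch: L || C = 1/(1/L + 1/C) = 0 - j379.5 Ω.
Step 4 — Series with R1: Z_total = R1 + (L || C) = 377 - j379.5 Ω = 535∠-45.2° Ω.

Z = 377 - j379.5 Ω = 535∠-45.2° Ω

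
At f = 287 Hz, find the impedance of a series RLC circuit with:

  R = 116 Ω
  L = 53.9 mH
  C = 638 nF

Step 1 — Angular frequency: ω = 2π·f = 2π·287 = 1803 rad/s.
Step 2 — Component impedances:
  R: Z = R = 116 Ω
  L: Z = jωL = j·1803·0.0539 = 0 + j97.2 Ω
  C: Z = 1/(jωC) = -j/(ω·C) = 0 - j869.2 Ω
Step 3 — Series combination: Z_total = R + L + C = 116 - j772 Ω = 780.7∠-81.5° Ω.

Z = 116 - j772 Ω = 780.7∠-81.5° Ω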